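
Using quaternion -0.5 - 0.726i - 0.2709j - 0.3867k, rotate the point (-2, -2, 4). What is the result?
(2.208, -2.92, -3.256)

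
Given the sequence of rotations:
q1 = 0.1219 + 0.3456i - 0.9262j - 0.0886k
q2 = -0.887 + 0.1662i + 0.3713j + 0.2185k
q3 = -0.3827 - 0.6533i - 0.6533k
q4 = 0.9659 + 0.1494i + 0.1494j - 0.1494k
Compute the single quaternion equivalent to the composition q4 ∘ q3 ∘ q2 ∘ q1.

q2 · q1 = 0.1977 - 0.1168i + 0.957j - 0.177k
q3 · q2 · q1 = -0.2676 + 0.5408i - 0.4056j - 0.6866k
q4 · q3 · q2 · q1 = -0.3813 + 0.3192i - 0.41j - 0.7646k
-0.3813 + 0.3192i - 0.41j - 0.7646k


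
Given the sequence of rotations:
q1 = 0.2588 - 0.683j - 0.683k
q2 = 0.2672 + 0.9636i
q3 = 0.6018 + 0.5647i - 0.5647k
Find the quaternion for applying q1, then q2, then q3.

q2 · q1 = 0.0692 + 0.2494i + 0.4756j - 0.8406k
q3 · q2 · q1 = -0.5739 + 0.4577i + 0.6201j - 0.2764k
-0.5739 + 0.4577i + 0.6201j - 0.2764k


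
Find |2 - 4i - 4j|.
6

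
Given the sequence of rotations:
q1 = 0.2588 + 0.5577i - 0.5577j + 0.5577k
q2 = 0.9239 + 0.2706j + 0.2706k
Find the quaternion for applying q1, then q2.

q2 · q1 = 0.2391 + 0.8171i - 0.2943j + 0.4344k
0.2391 + 0.8171i - 0.2943j + 0.4344k


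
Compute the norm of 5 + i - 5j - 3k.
√60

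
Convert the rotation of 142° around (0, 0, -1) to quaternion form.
0.3256 - 0.9455k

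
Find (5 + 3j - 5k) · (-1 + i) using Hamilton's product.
-5 + 5i - 8j + 2k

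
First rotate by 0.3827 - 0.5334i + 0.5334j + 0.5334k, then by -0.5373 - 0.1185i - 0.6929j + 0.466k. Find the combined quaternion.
-0.1478 - 0.3769i - 0.7371j - 0.5411k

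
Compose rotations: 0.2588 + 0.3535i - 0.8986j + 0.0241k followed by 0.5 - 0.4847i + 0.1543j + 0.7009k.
0.4225 + 0.6849i - 0.1499j + 0.5744k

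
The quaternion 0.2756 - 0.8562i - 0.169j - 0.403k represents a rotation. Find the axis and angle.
axis = (-0.8907, -0.1758, -0.4192), θ = 148°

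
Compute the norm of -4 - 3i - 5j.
√50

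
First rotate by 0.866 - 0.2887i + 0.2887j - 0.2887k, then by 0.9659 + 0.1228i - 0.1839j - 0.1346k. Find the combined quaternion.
0.8862 - 0.0806i + 0.1939j - 0.4131k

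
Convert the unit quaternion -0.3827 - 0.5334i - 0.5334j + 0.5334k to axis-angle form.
axis = (-√3/3, -√3/3, √3/3), θ = 5π/4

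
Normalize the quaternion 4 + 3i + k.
0.7845 + 0.5883i + 0.1961k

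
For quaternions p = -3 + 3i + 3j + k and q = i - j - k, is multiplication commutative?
No: pq = 1 - 5i + 7j - 3k ≠ 1 - i - j + 9k = qp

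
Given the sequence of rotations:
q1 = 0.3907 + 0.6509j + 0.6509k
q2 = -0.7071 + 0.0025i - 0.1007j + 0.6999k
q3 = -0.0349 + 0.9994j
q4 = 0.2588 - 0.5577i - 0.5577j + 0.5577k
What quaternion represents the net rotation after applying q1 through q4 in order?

q2 · q1 = -0.6663 - 0.5201i - 0.5012j - 0.1852k
q3 · q2 · q1 = 0.5242 - 0.1669i - 0.6484j + 0.5263k
q4 · q3 · q2 · q1 = -0.6125 - 0.2674i - 0.2597j + 0.6971k
-0.6125 - 0.2674i - 0.2597j + 0.6971k


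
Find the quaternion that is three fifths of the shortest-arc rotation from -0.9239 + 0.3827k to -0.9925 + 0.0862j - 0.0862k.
-0.993 + 0.0531j + 0.1052k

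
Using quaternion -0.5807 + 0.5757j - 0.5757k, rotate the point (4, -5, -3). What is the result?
(4.046, 2.977, 4.977)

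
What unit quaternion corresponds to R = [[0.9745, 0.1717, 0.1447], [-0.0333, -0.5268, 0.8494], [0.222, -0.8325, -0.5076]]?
-0.4848 + 0.8673i + 0.0399j + 0.1057k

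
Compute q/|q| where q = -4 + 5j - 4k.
-0.5298 + 0.6623j - 0.5298k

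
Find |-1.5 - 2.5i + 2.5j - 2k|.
4.33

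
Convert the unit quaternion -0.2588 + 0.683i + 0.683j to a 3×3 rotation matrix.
[[0.067, 0.933, -0.3535], [0.933, 0.067, 0.3535], [0.3535, -0.3535, -0.866]]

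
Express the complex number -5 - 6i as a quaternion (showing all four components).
-5 - 6i + 0j + 0k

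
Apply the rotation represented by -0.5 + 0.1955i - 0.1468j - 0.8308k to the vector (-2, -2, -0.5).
(2.713, -0.853, 0.406)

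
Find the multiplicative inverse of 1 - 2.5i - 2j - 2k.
0.0656 + 0.1639i + 0.1311j + 0.1311k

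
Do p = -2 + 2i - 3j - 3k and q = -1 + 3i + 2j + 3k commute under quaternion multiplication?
No: pq = 11 - 11i - 16j + 10k ≠ 11 - 5i + 14j - 16k = qp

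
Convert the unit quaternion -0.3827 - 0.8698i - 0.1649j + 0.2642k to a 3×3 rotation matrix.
[[0.806, 0.4891, -0.3334], [0.0846, -0.6527, -0.7529], [-0.5858, 0.5786, -0.5675]]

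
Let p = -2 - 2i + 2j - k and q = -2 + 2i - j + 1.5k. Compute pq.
11.5 + 2i - j - 3k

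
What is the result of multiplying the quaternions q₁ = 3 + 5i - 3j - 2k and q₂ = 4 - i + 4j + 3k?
35 + 16i - 13j + 18k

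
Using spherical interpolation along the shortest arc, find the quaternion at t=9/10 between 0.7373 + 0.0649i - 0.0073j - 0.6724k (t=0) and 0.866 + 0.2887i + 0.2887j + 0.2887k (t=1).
0.9024 + 0.2786i + 0.2697j + 0.1881k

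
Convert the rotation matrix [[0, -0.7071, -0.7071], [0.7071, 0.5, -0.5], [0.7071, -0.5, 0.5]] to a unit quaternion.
0.7071 - 0.5j + 0.5k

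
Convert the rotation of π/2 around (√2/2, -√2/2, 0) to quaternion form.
0.7071 + 0.5i - 0.5j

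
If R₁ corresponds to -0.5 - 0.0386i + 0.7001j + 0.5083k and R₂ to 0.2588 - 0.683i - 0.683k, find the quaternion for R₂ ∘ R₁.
0.1914 + 0.8097i + 0.5547j - 0.0051k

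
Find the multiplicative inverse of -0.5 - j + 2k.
-0.0952 + 0.1905j - 0.381k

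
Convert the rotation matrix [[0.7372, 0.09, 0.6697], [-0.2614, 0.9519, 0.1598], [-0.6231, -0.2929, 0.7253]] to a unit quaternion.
0.9239 - 0.1225i + 0.3498j - 0.0951k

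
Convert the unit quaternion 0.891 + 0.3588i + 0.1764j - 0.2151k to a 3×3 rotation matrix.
[[0.8452, 0.5099, 0.16], [-0.2567, 0.65, -0.7153], [-0.4687, 0.5635, 0.6803]]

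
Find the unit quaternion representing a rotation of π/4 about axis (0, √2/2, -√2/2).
0.9239 + 0.2706j - 0.2706k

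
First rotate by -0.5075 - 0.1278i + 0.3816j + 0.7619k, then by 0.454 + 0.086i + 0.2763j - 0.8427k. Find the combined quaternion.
0.3172 + 0.4304i + 0.0752j + 0.8417k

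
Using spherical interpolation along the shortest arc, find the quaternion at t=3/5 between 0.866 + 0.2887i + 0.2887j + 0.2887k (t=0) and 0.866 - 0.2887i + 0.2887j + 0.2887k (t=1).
0.903 - 0.0585i + 0.301j + 0.301k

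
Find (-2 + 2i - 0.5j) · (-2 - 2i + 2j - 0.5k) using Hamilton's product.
9 + 0.25i - 2j + 4k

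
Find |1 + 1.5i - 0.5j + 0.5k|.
1.936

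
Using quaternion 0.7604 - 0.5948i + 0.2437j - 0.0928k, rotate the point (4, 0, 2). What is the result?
(4.418, -0.005, -0.694)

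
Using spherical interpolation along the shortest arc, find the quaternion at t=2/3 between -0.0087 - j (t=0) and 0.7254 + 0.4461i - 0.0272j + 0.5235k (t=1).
0.6189 + 0.3833i - 0.5174j + 0.4498k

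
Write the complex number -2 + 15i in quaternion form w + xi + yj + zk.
-2 + 15i + 0j + 0k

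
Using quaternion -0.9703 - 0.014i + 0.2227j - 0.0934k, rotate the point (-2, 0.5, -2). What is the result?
(-1.001, 0.279, -2.678)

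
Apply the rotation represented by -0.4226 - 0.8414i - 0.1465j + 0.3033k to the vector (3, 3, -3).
(4.988, 0.571, 1.341)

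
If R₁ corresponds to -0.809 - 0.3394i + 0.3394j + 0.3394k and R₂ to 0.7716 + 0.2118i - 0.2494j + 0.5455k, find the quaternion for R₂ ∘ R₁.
-0.6528 - 0.703i + 0.2066j - 0.1922k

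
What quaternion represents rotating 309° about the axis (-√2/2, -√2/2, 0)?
-0.9026 - 0.3044i - 0.3044j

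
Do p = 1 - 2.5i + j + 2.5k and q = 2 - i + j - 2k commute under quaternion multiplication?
No: pq = 3.5 - 10.5i - 4.5j + 1.5k ≠ 3.5 - 1.5i + 10.5j + 4.5k = qp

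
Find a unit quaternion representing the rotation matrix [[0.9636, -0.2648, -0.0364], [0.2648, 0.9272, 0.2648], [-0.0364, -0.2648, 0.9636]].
0.9816 - 0.1349i + 0.1349k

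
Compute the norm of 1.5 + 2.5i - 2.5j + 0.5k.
√15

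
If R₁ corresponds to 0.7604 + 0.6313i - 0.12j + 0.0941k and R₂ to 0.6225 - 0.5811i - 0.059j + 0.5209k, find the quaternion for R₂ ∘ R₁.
0.7841 + 0.0081i + 0.264j + 0.5616k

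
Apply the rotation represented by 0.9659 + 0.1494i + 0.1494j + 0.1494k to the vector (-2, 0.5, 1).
(-1.61, -0.455, 1.565)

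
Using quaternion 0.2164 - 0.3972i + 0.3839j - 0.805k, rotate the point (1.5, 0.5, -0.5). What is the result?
(-1.267, -1.063, 0.12)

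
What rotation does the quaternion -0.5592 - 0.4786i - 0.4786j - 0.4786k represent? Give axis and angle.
axis = (-√3/3, -√3/3, -√3/3), θ = 248°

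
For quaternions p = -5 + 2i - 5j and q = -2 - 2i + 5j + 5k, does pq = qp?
No: pq = 39 - 19i - 25j - 25k ≠ 39 + 31i - 5j - 25k = qp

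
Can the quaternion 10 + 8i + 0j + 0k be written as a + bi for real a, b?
Yes. The quaternion 10 + 8i has j- and k-coefficients y = z = 0, so it lies in the complex subalgebra spanned by 1 and i.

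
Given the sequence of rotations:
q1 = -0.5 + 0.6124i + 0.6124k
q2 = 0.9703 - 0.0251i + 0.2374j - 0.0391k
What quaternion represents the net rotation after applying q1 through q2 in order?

q2 · q1 = -0.4458 + 0.7521i - 0.1273j + 0.4684k
-0.4458 + 0.7521i - 0.1273j + 0.4684k


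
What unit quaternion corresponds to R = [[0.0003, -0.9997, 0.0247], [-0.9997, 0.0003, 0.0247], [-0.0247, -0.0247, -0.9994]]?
0.0175 - 0.707i + 0.707j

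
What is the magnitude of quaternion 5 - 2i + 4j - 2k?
7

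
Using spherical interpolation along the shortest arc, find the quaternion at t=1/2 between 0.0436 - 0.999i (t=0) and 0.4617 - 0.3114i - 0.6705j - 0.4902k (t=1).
0.3097 - 0.8031i - 0.4109j - 0.3004k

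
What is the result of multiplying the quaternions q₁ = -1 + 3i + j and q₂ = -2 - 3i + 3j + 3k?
8 - 14j + 9k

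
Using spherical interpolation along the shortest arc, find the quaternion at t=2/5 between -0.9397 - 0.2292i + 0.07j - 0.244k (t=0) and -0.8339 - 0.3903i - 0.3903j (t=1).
-0.9324 - 0.3056i - 0.1198j - 0.1515k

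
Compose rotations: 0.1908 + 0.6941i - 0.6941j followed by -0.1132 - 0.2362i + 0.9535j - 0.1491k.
0.8042 - 0.2271i + 0.157j - 0.5263k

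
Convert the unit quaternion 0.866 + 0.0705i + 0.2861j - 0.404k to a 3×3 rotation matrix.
[[0.5099, 0.7401, 0.4386], [-0.6594, 0.6636, -0.3533], [-0.5525, -0.1091, 0.8264]]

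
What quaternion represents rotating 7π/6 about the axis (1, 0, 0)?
-0.2588 + 0.9659i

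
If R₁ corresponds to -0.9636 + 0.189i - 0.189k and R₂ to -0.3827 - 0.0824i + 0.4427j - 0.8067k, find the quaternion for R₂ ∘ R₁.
0.2319 - 0.0766i - 0.5946j + 0.766k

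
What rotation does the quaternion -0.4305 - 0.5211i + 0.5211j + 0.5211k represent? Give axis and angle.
axis = (-√3/3, √3/3, √3/3), θ = 231°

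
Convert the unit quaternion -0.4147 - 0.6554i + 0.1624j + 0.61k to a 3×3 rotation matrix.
[[0.2031, 0.2931, -0.9343], [-0.7188, -0.6033, -0.3455], [-0.6649, 0.7417, 0.0882]]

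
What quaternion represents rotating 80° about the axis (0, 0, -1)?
0.766 - 0.6428k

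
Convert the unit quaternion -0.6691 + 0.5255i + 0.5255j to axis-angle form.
axis = (√2/2, √2/2, 0), θ = 264°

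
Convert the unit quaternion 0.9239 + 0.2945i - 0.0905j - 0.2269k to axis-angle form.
axis = (0.7697, -0.2365, -0.593), θ = π/4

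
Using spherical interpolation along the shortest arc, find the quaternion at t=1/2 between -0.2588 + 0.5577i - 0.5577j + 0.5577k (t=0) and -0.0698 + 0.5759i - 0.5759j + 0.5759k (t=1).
-0.1651 + 0.5694i - 0.5694j + 0.5694k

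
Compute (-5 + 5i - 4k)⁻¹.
-0.0758 - 0.0758i + 0.0606k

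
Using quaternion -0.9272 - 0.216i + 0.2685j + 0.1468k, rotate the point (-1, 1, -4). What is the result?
(1.589, 2.539, -3.005)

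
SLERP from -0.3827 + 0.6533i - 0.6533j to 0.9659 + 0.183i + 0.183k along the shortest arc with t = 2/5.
-0.7829 + 0.3846i - 0.4797j - 0.0951k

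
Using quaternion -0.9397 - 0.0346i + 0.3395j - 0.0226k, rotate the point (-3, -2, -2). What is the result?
(-0.9, -1.889, -3.552)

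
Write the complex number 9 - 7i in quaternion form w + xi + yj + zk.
9 - 7i + 0j + 0k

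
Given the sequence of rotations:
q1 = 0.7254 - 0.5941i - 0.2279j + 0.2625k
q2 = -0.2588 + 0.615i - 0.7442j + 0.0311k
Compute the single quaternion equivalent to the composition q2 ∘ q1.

q2 · q1 = -0.0001 + 0.4116i - 0.6608j - 0.6277k
-0.0001 + 0.4116i - 0.6608j - 0.6277k


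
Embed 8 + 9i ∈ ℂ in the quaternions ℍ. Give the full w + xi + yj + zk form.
8 + 9i + 0j + 0k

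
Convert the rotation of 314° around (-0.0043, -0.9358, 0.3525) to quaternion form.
-0.9205 - 0.0017i - 0.3656j + 0.1377k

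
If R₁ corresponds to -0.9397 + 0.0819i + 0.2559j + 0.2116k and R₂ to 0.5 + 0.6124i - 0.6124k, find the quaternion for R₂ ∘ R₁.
-0.3904 - 0.3778i - 0.0518j + 0.838k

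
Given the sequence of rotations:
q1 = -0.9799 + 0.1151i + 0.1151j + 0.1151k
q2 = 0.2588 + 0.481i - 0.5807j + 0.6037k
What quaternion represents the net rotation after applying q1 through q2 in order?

q2 · q1 = -0.3116 - 0.5779i + 0.6129j - 0.4396k
-0.3116 - 0.5779i + 0.6129j - 0.4396k


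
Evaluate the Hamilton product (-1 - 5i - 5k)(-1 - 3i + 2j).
-14 + 18i + 13j - 5k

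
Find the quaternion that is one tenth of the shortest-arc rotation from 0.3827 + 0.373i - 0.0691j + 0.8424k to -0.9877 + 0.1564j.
0.4865 + 0.352i - 0.0851j + 0.7951k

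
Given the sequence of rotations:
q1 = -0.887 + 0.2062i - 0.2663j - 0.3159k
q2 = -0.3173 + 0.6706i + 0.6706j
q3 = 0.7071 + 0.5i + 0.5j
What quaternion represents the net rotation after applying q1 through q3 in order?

q2 · q1 = 0.3217 - 0.8721i - 0.2985j - 0.2166k
q3 · q2 · q1 = 0.8128 - 0.5641i + 0.0581j + 0.1336k
0.8128 - 0.5641i + 0.0581j + 0.1336k


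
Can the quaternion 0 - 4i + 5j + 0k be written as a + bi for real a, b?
No. The quaternion -4i + 5j has j-coefficient y = 5 and k-coefficient z = 0, not both zero, so it does not lie in the complex subalgebra spanned by 1 and i.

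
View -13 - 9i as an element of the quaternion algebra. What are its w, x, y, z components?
-13 - 9i + 0j + 0k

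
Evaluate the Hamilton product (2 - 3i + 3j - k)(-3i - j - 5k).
-11 - 22i - 14j + 2k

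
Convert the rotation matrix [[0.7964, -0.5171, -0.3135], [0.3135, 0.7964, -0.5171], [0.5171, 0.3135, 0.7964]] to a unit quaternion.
0.9205 + 0.2256i - 0.2256j + 0.2256k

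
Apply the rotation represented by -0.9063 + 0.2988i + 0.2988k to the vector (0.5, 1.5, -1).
(1.045, 0.152, -1.545)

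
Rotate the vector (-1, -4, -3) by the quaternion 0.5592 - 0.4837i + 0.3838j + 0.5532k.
(4.184, -2.824, 0.717)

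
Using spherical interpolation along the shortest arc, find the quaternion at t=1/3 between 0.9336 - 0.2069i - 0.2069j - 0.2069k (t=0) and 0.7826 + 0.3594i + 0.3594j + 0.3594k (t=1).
0.9998 - 0.0118i - 0.0118j - 0.0118k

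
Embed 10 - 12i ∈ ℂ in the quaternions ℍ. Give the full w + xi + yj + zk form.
10 - 12i + 0j + 0k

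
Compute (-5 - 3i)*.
-5 + 3i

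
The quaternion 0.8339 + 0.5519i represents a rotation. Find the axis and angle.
axis = (1, 0, 0), θ = 67°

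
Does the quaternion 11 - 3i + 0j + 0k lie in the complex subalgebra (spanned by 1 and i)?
Yes. The quaternion 11 - 3i has j- and k-coefficients y = z = 0, so it lies in the complex subalgebra spanned by 1 and i.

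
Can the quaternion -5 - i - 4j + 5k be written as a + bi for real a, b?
No. The quaternion -5 - i - 4j + 5k has j-coefficient y = -4 and k-coefficient z = 5, not both zero, so it does not lie in the complex subalgebra spanned by 1 and i.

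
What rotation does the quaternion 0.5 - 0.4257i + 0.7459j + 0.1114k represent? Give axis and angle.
axis = (-0.4916, 0.8613, 0.1286), θ = 2π/3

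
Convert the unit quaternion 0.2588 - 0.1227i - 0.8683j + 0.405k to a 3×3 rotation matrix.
[[-0.8359, 0.0035, -0.5488], [0.4227, 0.6418, -0.6398], [0.35, -0.7668, -0.538]]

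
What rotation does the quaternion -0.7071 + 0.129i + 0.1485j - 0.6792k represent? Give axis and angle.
axis = (0.1824, 0.21, -0.9605), θ = 3π/2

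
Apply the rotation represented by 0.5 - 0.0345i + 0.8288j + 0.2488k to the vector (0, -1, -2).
(-1.317, -1.768, 0.374)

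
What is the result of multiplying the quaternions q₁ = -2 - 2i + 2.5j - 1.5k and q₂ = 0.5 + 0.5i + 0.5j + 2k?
1.75 + 3.75i + 3.5j - 7k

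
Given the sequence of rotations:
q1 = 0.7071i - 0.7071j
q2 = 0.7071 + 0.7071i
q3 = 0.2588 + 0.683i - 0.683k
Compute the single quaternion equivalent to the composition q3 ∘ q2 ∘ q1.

q2 · q1 = -0.5 + 0.5i - 0.5j - 0.5k
q3 · q2 · q1 = -0.8124 - 0.5536i - 0.1294j - 0.1294k
-0.8124 - 0.5536i - 0.1294j - 0.1294k


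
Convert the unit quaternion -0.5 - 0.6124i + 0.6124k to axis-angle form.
axis = (-√2/2, 0, √2/2), θ = 4π/3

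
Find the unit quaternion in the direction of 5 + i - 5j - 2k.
0.6742 + 0.1348i - 0.6742j - 0.2697k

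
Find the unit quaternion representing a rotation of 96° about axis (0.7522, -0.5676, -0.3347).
0.6691 + 0.559i - 0.4218j - 0.2487k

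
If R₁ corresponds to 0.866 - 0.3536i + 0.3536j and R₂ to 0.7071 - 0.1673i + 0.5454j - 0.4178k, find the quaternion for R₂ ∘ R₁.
0.3603 - 0.2472i + 0.8701j - 0.2281k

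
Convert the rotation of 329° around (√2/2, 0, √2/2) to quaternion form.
-0.9636 + 0.189i + 0.189k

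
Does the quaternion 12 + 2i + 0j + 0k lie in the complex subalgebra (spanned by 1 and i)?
Yes. The quaternion 12 + 2i has j- and k-coefficients y = z = 0, so it lies in the complex subalgebra spanned by 1 and i.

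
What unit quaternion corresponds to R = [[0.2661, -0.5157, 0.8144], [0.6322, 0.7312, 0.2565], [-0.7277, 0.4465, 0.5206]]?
0.7934 + 0.0599i + 0.4859j + 0.3617k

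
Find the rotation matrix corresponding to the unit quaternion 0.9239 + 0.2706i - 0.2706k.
[[0.8536, 0.5, -0.1464], [-0.5, 0.7071, -0.5], [-0.1464, 0.5, 0.8536]]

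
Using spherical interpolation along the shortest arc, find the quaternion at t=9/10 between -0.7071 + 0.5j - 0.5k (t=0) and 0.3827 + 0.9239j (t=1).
0.2698 + 0.9604j - 0.07k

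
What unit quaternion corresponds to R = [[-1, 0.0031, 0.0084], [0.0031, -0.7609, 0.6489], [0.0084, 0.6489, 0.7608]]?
0.0045i + 0.3458j + 0.9383k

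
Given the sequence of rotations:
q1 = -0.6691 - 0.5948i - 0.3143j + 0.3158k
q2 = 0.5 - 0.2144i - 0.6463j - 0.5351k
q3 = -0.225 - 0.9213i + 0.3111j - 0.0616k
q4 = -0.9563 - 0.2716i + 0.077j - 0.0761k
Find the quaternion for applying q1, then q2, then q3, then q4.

q2 · q1 = -0.4962 - 0.5262i + 0.6613j + 0.1989k
q3 · q2 · q1 = -0.5666 + 0.6782i - 0.0875j - 0.4597k
q4 · q3 · q2 · q1 = 0.6978 - 0.5367i - 0.1364j + 0.4543k
0.6978 - 0.5367i - 0.1364j + 0.4543k


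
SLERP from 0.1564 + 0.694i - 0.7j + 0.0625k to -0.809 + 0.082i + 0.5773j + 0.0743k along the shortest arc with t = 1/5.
0.3317 + 0.5787i - 0.7442j + 0.0358k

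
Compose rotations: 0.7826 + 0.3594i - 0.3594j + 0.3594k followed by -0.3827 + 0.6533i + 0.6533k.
-0.7691 + 0.6085i + 0.1375j + 0.1389k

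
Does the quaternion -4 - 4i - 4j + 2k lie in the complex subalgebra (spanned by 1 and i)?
No. The quaternion -4 - 4i - 4j + 2k has j-coefficient y = -4 and k-coefficient z = 2, not both zero, so it does not lie in the complex subalgebra spanned by 1 and i.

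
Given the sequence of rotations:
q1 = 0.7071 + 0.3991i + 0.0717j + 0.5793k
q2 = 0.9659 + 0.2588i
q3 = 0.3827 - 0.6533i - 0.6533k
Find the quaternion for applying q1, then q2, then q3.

q2 · q1 = 0.5797 + 0.5685i - 0.0807j + 0.5781k
q3 · q2 · q1 = 0.9709 - 0.2139i - 0.0246j - 0.1048k
0.9709 - 0.2139i - 0.0246j - 0.1048k


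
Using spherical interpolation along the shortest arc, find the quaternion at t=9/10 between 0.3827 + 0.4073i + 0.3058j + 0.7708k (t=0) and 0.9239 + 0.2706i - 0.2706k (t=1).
0.9358 + 0.3141i + 0.0414j - 0.1546k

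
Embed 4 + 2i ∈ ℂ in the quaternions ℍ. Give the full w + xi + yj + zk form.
4 + 2i + 0j + 0k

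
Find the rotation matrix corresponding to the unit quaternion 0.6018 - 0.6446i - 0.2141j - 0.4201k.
[[0.5554, 0.7817, 0.2839], [-0.2296, -0.184, 0.9557], [0.7993, -0.596, 0.0773]]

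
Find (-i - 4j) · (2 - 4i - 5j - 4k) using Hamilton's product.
-24 + 14i - 12j - 11k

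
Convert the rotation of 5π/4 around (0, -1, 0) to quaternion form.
-0.3827 - 0.9239j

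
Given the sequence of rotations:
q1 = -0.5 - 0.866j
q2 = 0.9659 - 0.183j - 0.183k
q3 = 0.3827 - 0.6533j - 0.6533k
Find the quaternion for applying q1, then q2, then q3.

q2 · q1 = -0.6414 - 0.1585i - 0.745j + 0.0915k
q3 · q2 · q1 = -0.6724 - 0.6071i + 0.2375j + 0.3505k
-0.6724 - 0.6071i + 0.2375j + 0.3505k


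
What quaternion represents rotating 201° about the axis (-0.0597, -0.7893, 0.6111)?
-0.1822 - 0.0587i - 0.7761j + 0.6009k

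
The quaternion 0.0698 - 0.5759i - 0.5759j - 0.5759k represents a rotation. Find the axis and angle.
axis = (-√3/3, -√3/3, -√3/3), θ = 172°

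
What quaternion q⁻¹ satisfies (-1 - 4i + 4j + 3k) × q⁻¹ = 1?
-0.0238 + 0.0952i - 0.0952j - 0.0714k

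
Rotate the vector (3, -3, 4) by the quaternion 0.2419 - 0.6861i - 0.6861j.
(-3.977, 3.977, -1.54)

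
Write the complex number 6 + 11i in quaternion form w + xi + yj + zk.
6 + 11i + 0j + 0k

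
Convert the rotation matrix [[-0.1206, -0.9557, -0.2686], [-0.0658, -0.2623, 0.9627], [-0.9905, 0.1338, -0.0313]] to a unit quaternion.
0.3827 - 0.5415i + 0.4716j + 0.5813k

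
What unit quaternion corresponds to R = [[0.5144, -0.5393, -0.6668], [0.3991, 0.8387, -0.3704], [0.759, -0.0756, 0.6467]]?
0.866 + 0.0851i - 0.4116j + 0.2709k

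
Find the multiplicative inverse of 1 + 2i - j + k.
0.1429 - 0.2857i + 0.1429j - 0.1429k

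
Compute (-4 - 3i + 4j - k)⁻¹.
-0.0952 + 0.0714i - 0.0952j + 0.0238k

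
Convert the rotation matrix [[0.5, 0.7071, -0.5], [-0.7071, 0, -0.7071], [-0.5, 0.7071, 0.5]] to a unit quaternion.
0.7071 + 0.5i - 0.5k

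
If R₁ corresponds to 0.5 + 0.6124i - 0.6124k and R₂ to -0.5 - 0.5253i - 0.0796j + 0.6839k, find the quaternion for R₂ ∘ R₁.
0.4905 - 0.5201i + 0.0573j + 0.6969k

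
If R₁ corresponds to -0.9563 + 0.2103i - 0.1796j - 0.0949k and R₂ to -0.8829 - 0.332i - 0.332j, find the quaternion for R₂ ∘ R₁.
0.8545 + 0.1633i + 0.4446j + 0.2132k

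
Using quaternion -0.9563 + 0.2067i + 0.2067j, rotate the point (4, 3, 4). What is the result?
(2.333, 4.667, 3.712)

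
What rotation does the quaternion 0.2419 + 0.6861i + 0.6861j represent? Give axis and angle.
axis = (√2/2, √2/2, 0), θ = 152°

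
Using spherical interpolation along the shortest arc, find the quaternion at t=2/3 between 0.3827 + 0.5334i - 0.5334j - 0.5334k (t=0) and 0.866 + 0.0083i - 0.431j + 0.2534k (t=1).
0.8097 + 0.2229i - 0.5422j - 0.0251k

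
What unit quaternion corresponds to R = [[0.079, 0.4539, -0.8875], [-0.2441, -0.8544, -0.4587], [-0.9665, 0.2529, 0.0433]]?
0.2588 + 0.6874i + 0.0763j - 0.6743k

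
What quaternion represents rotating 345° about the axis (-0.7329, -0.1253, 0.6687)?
-0.9914 - 0.0957i - 0.0164j + 0.0873k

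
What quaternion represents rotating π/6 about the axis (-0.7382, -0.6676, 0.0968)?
0.9659 - 0.1911i - 0.1728j + 0.0251k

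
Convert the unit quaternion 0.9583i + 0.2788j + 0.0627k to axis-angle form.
axis = (0.9583, 0.2788, 0.0627), θ = π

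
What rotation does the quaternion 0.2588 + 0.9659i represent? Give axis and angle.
axis = (1, 0, 0), θ = 5π/6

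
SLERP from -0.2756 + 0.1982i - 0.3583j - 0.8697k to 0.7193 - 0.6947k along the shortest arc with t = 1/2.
0.2646 + 0.1182i - 0.2137j - 0.9329k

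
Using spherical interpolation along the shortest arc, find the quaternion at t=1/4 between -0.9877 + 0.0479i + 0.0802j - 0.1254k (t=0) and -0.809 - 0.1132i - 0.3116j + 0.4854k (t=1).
-0.9991 + 0.0064i - 0.0229j + 0.0354k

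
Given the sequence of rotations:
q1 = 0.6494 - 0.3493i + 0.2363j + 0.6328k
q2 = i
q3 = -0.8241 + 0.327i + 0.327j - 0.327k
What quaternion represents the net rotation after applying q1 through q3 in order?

q2 · q1 = 0.3493 + 0.6494i - 0.6328j + 0.2363k
q3 · q2 · q1 = -0.216 - 0.5506i + 0.3461j - 0.7282k
-0.216 - 0.5506i + 0.3461j - 0.7282k


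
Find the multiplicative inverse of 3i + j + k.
-0.2727i - 0.0909j - 0.0909k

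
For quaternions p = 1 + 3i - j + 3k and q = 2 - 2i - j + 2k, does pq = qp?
No: pq = 1 + 5i - 15j + 3k ≠ 1 + 3i + 9j + 13k = qp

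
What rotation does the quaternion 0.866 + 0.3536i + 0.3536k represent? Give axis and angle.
axis = (√2/2, 0, √2/2), θ = π/3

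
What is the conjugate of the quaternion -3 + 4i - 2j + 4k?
-3 - 4i + 2j - 4k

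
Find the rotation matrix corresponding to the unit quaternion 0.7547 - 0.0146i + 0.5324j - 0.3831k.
[[0.1396, 0.5627, 0.8148], [-0.5938, 0.706, -0.3859], [-0.7924, -0.43, 0.4327]]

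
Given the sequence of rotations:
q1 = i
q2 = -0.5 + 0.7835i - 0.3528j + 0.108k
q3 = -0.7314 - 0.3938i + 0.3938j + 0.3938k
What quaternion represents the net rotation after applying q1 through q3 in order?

q2 · q1 = -0.7835 - 0.5i + 0.108j + 0.3528k
q3 · q2 · q1 = 0.1947 + 0.7706i - 0.4455j - 0.4122k
0.1947 + 0.7706i - 0.4455j - 0.4122k


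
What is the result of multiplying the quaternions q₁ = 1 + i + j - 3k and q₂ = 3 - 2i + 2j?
3 + 7i + 11j - 5k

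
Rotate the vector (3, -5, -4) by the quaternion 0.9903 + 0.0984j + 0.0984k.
(3.079, -4.396, -4.604)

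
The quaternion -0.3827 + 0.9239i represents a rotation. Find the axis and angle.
axis = (1, 0, 0), θ = 5π/4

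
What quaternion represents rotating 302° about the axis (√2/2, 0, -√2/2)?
-0.8746 + 0.3428i - 0.3428k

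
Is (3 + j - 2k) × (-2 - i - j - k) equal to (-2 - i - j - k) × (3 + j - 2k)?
No: pq = -7 - 6i - 3j + 2k ≠ -7 - 7j = qp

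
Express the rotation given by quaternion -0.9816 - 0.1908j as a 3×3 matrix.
[[0.9272, 0, 0.3746], [0, 1, 0], [-0.3746, 0, 0.9272]]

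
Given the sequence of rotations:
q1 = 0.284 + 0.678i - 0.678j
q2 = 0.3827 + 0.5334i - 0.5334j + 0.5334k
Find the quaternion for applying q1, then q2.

q2 · q1 = -0.6146 + 0.7726i - 0.0493j + 0.1515k
-0.6146 + 0.7726i - 0.0493j + 0.1515k


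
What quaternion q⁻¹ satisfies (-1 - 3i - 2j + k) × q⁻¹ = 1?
-0.0667 + 0.2i + 0.1333j - 0.0667k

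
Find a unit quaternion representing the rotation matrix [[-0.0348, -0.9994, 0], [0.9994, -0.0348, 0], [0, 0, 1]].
0.6947 + 0.7193k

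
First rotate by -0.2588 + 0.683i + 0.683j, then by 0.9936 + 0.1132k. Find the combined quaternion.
-0.2571 + 0.6013i + 0.7559j - 0.0293k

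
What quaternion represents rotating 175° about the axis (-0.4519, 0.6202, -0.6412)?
0.0436 - 0.4515i + 0.6196j - 0.6406k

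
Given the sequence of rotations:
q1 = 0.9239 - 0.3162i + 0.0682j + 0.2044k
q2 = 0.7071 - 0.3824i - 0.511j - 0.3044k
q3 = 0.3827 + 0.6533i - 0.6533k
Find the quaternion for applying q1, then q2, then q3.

q2 · q1 = 0.6294 - 0.6606i - 0.2495j - 0.3244k
q3 · q2 · q1 = 0.4605 - 0.0046i + 0.548j - 0.6983k
0.4605 - 0.0046i + 0.548j - 0.6983k


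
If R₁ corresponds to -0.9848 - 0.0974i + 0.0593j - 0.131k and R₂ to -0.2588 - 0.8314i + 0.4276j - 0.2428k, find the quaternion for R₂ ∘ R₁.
0.1167 + 0.8024i - 0.5217j + 0.2654k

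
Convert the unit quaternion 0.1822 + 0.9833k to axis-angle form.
axis = (0, 0, 1), θ = 159°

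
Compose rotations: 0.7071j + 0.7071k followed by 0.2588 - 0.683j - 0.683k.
0.9659 + 0.183j + 0.183k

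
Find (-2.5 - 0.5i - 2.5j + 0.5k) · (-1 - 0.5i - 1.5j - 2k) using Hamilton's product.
-0.5 + 7.5i + 5j + 4k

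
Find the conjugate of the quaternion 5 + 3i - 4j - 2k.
5 - 3i + 4j + 2k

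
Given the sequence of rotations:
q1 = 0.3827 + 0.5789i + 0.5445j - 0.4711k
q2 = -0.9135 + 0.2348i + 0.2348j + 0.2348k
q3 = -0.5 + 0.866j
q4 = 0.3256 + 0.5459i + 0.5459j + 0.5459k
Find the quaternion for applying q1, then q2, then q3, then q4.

q2 · q1 = -0.5028 - 0.6774i - 0.161j + 0.5121k
q3 · q2 · q1 = 0.3908 + 0.7822i - 0.3549j + 0.3306k
q4 · q3 · q2 · q1 = -0.2865 + 0.8422i + 0.3443j - 0.2998k
-0.2865 + 0.8422i + 0.3443j - 0.2998k


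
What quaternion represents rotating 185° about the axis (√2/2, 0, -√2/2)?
-0.0436 + 0.7064i - 0.7064k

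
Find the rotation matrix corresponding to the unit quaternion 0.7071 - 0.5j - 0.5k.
[[0, 0.7071, -0.7071], [-0.7071, 0.5, 0.5], [0.7071, 0.5, 0.5]]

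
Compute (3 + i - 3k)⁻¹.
0.1579 - 0.0526i + 0.1579k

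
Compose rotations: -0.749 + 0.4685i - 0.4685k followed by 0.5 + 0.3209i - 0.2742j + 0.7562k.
-0.1706 + 0.1224i + 0.71j - 0.6722k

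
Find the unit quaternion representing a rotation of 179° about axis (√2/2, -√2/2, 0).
0.0087 + 0.7071i - 0.7071j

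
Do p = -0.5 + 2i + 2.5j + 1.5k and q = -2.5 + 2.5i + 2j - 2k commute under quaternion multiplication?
No: pq = -5.75 - 14.25i + 0.5j - 5k ≠ -5.75 + 1.75i - 15j - 0.5k = qp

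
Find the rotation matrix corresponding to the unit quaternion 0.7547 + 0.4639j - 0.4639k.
[[0.1392, 0.7002, 0.7002], [-0.7002, 0.5696, -0.4304], [-0.7002, -0.4304, 0.5696]]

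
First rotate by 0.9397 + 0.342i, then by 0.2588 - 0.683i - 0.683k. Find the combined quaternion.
0.4768 - 0.5533i - 0.2336j - 0.6418k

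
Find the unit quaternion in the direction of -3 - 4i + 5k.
-0.4243 - 0.5657i + 0.7071k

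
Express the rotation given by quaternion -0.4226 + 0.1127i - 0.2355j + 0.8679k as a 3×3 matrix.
[[-0.6174, 0.6805, 0.3947], [-0.7866, -0.5319, -0.3135], [-0.0034, -0.504, 0.8637]]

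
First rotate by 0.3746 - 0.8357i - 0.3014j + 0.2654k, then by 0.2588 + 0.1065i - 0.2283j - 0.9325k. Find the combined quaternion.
0.3646 - 0.518i + 0.5875j - 0.5035k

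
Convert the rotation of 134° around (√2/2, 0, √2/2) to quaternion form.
0.3907 + 0.6509i + 0.6509k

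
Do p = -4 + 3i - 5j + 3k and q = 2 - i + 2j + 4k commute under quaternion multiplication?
No: pq = -7 - 16i - 33j - 9k ≠ -7 + 36i - 3j - 11k = qp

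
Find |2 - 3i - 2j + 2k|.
√21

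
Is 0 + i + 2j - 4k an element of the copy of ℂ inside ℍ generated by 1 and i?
No. The quaternion i + 2j - 4k has j-coefficient y = 2 and k-coefficient z = -4, not both zero, so it does not lie in the complex subalgebra spanned by 1 and i.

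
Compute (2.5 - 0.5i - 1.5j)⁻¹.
0.2857 + 0.0571i + 0.1714j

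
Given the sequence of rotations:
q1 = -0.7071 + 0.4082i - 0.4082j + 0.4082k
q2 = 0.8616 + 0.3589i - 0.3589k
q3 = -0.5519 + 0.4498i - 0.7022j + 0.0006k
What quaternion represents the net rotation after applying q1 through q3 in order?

q2 · q1 = -0.6092 - 0.0486i - 0.6447j + 0.459k
q3 · q2 · q1 = -0.0949 - 0.5691i + 0.5771j - 0.5778k
-0.0949 - 0.5691i + 0.5771j - 0.5778k


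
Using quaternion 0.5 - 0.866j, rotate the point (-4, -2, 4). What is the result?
(-1.464, -2, -5.464)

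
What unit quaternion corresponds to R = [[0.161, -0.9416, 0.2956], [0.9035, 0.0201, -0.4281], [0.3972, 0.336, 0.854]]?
0.7133 + 0.2678i - 0.0356j + 0.6467k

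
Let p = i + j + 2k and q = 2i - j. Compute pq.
-1 + 2i + 4j - 3k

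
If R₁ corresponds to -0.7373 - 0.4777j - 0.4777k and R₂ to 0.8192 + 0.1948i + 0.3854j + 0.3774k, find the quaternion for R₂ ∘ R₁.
-0.2396 - 0.1474i - 0.5824j - 0.7626k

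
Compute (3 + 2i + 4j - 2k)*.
3 - 2i - 4j + 2k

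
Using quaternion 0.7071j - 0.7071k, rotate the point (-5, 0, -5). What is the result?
(5, 5, 0)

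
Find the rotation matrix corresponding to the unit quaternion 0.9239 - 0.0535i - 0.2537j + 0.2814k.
[[0.7129, -0.4928, -0.4989], [0.5471, 0.8359, -0.0439], [0.4387, -0.2416, 0.8655]]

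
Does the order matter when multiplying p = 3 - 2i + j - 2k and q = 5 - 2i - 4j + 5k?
Yes: pq = 25 - 19i + 7j + 15k ≠ 25 - 13i - 21j - 5k = qp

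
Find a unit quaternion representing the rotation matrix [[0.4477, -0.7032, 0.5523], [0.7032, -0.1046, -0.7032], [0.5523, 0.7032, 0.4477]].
0.6691 + 0.5255i + 0.5255k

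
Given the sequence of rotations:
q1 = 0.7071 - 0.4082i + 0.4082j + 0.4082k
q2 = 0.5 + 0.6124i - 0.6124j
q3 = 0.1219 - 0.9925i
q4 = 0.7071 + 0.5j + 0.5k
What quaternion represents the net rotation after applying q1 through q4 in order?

q2 · q1 = 0.8535 - 0.0211i - 0.4789j + 0.2041k
q3 · q2 · q1 = 0.0831 - 0.8497i + 0.1442j + 0.5002k
q4 · q3 · q2 · q1 = -0.2634 - 0.4228i - 0.2813j + 0.8201k
-0.2634 - 0.4228i - 0.2813j + 0.8201k


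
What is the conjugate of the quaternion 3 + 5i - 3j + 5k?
3 - 5i + 3j - 5k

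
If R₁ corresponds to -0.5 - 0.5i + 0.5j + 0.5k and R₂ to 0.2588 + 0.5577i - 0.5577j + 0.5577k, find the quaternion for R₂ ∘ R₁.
0.1494 - 0.9659i - 0.1494j - 0.1494k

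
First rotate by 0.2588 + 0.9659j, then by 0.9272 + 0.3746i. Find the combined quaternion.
0.24 + 0.0969i + 0.8956j + 0.3618k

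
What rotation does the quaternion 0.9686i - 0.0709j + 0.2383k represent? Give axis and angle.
axis = (0.9686, -0.0709, 0.2383), θ = π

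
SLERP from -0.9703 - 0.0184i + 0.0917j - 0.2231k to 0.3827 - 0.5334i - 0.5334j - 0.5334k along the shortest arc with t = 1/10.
-0.9757 + 0.0534i + 0.1583j - 0.1417k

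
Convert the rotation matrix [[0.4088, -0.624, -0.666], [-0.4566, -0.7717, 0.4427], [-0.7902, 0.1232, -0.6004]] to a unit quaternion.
-0.0958 + 0.8338i - 0.324j - 0.4366k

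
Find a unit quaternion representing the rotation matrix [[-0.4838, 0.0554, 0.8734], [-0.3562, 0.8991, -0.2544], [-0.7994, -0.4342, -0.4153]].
0.5 - 0.0899i + 0.8364j - 0.2058k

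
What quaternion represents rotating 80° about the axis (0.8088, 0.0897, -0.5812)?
0.766 + 0.5199i + 0.0577j - 0.3736k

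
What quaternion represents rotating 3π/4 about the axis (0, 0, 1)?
0.3827 + 0.9239k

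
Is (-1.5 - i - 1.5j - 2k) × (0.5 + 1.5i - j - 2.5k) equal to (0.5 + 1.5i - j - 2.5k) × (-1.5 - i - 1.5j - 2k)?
No: pq = -5.75 - i - 4.75j + 6k ≠ -5.75 - 4.5i + 6.25j - 0.5k = qp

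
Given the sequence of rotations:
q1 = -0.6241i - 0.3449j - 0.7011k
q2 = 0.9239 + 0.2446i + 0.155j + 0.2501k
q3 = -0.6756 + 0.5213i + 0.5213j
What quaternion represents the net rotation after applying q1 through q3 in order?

q2 · q1 = 0.3815 - 0.599i - 0.3033j - 0.6354k
q3 · q2 · q1 = 0.2126 + 0.2723i + 0.735j + 0.5834k
0.2126 + 0.2723i + 0.735j + 0.5834k


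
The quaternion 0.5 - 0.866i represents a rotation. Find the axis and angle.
axis = (-1, 0, 0), θ = 2π/3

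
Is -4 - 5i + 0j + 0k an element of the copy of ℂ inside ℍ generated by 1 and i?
Yes. The quaternion -4 - 5i has j- and k-coefficients y = z = 0, so it lies in the complex subalgebra spanned by 1 and i.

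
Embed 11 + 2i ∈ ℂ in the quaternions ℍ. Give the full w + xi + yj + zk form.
11 + 2i + 0j + 0k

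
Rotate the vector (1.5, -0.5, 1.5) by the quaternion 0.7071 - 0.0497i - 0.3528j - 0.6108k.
(-1.099, -0.616, 1.778)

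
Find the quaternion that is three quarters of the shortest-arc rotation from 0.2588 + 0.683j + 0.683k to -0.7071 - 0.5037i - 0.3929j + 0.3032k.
0.6976 + 0.4351i + 0.5683j - 0.033k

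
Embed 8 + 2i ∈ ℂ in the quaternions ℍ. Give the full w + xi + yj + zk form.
8 + 2i + 0j + 0k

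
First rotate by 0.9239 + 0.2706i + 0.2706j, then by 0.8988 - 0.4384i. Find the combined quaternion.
0.949 - 0.1618i + 0.2432j - 0.1186k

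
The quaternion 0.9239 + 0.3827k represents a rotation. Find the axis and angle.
axis = (0, 0, 1), θ = π/4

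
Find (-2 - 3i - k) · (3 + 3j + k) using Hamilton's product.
-5 - 6i - 3j - 14k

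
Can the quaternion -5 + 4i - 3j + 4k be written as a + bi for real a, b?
No. The quaternion -5 + 4i - 3j + 4k has j-coefficient y = -3 and k-coefficient z = 4, not both zero, so it does not lie in the complex subalgebra spanned by 1 and i.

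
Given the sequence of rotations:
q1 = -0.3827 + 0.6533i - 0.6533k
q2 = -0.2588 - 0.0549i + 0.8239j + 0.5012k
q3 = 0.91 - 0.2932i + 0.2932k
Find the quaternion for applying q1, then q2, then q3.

q2 · q1 = 0.4623 - 0.6863i - 0.0237j - 0.561k
q3 · q2 · q1 = 0.384 - 0.7531i - 0.3873j - 0.368k
0.384 - 0.7531i - 0.3873j - 0.368k


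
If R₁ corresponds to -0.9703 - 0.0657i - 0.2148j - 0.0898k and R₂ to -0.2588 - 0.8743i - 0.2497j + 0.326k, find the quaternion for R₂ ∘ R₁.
0.1693 + 0.9578i + 0.1979j - 0.1217k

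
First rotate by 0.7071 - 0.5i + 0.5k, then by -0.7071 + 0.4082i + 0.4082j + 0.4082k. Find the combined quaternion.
-0.5 + 0.8463i - 0.1196j + 0.1392k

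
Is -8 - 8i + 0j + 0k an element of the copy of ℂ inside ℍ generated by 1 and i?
Yes. The quaternion -8 - 8i has j- and k-coefficients y = z = 0, so it lies in the complex subalgebra spanned by 1 and i.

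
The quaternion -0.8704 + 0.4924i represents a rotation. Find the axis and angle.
axis = (1, 0, 0), θ = 301°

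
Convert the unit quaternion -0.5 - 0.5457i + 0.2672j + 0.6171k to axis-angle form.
axis = (-0.6301, 0.3085, 0.7126), θ = 4π/3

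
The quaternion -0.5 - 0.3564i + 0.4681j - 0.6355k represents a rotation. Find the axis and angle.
axis = (-0.4115, 0.5405, -0.7338), θ = 4π/3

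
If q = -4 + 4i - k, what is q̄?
-4 - 4i + k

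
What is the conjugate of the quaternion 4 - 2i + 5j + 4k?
4 + 2i - 5j - 4k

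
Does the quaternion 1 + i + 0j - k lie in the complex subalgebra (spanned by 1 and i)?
No. The quaternion 1 + i - k has j-coefficient y = 0 and k-coefficient z = -1, not both zero, so it does not lie in the complex subalgebra spanned by 1 and i.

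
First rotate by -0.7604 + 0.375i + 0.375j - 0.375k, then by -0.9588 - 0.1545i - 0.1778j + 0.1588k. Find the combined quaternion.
0.9132 - 0.2349i - 0.2227j + 0.2475k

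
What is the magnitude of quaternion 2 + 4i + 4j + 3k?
√45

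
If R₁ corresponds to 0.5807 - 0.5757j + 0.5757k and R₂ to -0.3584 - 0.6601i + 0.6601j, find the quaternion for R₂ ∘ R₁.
0.1719 - 0.0033i + 0.9697j + 0.1737k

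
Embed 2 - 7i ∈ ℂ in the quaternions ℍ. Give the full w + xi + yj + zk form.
2 - 7i + 0j + 0k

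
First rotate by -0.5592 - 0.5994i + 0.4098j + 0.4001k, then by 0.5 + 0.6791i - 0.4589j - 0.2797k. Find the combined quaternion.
0.4274 - 0.7484i + 0.3575j + 0.3597k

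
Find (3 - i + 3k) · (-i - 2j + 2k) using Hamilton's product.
-7 + 3i - 7j + 8k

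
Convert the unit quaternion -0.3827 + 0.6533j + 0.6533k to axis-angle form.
axis = (0, √2/2, √2/2), θ = 5π/4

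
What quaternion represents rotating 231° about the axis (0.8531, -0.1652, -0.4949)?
-0.4305 + 0.77i - 0.1491j - 0.4467k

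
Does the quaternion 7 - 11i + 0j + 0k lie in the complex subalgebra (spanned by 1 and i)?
Yes. The quaternion 7 - 11i has j- and k-coefficients y = z = 0, so it lies in the complex subalgebra spanned by 1 and i.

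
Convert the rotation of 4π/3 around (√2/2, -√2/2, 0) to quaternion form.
-0.5 + 0.6124i - 0.6124j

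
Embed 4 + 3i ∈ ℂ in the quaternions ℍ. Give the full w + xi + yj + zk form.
4 + 3i + 0j + 0k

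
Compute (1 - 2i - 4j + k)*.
1 + 2i + 4j - k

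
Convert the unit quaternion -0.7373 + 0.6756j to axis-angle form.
axis = (0, 1, 0), θ = 275°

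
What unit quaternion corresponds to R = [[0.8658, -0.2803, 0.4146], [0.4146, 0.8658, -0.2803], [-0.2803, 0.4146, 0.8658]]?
0.9483 + 0.1832i + 0.1832j + 0.1832k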